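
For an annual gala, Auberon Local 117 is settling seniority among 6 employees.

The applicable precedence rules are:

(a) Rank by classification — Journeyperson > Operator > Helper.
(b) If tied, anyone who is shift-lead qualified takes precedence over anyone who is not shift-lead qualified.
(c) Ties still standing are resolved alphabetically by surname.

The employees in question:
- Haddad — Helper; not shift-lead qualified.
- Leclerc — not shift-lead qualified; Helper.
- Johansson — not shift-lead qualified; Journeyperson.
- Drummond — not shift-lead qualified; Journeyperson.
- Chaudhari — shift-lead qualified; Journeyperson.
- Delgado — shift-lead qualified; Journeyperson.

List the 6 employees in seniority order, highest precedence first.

Chaudhari, Delgado, Drummond, Johansson, Haddad, Leclerc

By classification: Chaudhari, Delgado, Drummond and Johansson (Journeyperson); then Haddad and Leclerc (Helper).
Among Chaudhari, Delgado, Drummond and Johansson, shift-lead qualified before not shift-lead qualified: Chaudhari and Delgado (shift-lead qualified) before Drummond and Johansson (not shift-lead qualified).
Among Chaudhari and Delgado, alphabetically by surname: Chaudhari before Delgado.
Among Drummond and Johansson, alphabetically by surname: Drummond before Johansson.
Haddad and Leclerc are each not shift-lead qualified, so the next rule applies.
Among Haddad and Leclerc, alphabetically by surname: Haddad before Leclerc.
Full order: Chaudhari, Delgado, Drummond, Johansson, Haddad, Leclerc.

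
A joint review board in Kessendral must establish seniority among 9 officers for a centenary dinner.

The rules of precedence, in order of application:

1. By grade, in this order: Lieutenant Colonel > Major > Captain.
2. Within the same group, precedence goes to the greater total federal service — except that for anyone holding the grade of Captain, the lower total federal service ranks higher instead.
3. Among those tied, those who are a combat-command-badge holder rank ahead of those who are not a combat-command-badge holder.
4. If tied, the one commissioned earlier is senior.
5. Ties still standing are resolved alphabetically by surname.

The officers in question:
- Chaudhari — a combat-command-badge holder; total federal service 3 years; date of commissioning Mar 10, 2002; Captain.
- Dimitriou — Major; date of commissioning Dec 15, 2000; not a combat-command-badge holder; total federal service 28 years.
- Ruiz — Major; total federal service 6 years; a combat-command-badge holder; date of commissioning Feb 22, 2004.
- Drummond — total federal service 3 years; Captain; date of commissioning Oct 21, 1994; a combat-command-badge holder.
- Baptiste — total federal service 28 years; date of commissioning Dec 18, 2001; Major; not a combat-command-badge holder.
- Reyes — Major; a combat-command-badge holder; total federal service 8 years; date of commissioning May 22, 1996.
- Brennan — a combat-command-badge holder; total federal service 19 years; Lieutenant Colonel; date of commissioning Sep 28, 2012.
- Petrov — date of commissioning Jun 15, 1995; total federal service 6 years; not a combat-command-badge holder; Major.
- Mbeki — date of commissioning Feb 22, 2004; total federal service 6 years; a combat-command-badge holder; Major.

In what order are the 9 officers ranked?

By grade: Brennan (Lieutenant Colonel); then Dimitriou, Baptiste, Reyes, Mbeki, Ruiz and Petrov (Major); then Drummond and Chaudhari (Captain).
Among Dimitriou, Baptiste, Reyes, Mbeki, Ruiz and Petrov, by total federal service (higher first): Dimitriou and Baptiste (28 years) before Reyes (8 years) before Mbeki, Ruiz and Petrov (6 years).
Dimitriou and Baptiste are each not a combat-command-badge holder, so the next rule applies.
Among Dimitriou and Baptiste, by date of commissioning (earlier first): Dimitriou (Dec 15, 2000) before Baptiste (Dec 18, 2001).
Among Mbeki, Ruiz and Petrov, a combat-command-badge holder before not a combat-command-badge holder: Mbeki and Ruiz (a combat-command-badge holder) before Petrov (not a combat-command-badge holder).
Mbeki and Ruiz both have date of commissioning Feb 22, 2004, so the next rule applies.
Among Mbeki and Ruiz, alphabetically by surname: Mbeki before Ruiz.
Drummond and Chaudhari both have total federal service 3 years, so the next rule applies.
Drummond and Chaudhari are each a combat-command-badge holder, so the next rule applies.
Among Drummond and Chaudhari, by date of commissioning (earlier first): Drummond (Oct 21, 1994) before Chaudhari (Mar 10, 2002).
Full order: Brennan, Dimitriou, Baptiste, Reyes, Mbeki, Ruiz, Petrov, Drummond, Chaudhari.

Brennan, Dimitriou, Baptiste, Reyes, Mbeki, Ruiz, Petrov, Drummond, Chaudhari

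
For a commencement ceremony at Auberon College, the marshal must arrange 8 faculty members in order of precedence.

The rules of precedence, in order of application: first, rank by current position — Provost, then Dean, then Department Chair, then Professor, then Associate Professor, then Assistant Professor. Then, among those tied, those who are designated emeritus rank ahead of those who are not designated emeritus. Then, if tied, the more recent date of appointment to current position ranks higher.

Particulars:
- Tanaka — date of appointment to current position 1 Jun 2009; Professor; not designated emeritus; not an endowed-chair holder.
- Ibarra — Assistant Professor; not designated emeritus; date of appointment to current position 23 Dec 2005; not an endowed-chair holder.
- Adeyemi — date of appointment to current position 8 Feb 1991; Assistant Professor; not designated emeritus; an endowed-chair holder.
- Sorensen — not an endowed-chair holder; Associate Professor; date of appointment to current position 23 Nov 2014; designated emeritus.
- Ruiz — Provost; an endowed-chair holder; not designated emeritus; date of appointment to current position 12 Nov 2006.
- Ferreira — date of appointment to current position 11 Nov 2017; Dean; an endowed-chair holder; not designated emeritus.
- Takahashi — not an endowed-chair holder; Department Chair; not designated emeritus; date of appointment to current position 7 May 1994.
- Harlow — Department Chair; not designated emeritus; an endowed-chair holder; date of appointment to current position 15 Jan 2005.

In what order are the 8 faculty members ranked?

By current position: Ruiz (Provost); then Ferreira (Dean); then Harlow and Takahashi (Department Chair); then Tanaka (Professor); then Sorensen (Associate Professor); then Ibarra and Adeyemi (Assistant Professor).
Harlow and Takahashi are each not designated emeritus, so the next rule applies.
Among Harlow and Takahashi, by date of appointment to current position (later first): Harlow (15 Jan 2005) before Takahashi (7 May 1994).
Ibarra and Adeyemi are each not designated emeritus, so the next rule applies.
Among Ibarra and Adeyemi, by date of appointment to current position (later first): Ibarra (23 Dec 2005) before Adeyemi (8 Feb 1991).
Full order: Ruiz, Ferreira, Harlow, Takahashi, Tanaka, Sorensen, Ibarra, Adeyemi.

Ruiz, Ferreira, Harlow, Takahashi, Tanaka, Sorensen, Ibarra, Adeyemi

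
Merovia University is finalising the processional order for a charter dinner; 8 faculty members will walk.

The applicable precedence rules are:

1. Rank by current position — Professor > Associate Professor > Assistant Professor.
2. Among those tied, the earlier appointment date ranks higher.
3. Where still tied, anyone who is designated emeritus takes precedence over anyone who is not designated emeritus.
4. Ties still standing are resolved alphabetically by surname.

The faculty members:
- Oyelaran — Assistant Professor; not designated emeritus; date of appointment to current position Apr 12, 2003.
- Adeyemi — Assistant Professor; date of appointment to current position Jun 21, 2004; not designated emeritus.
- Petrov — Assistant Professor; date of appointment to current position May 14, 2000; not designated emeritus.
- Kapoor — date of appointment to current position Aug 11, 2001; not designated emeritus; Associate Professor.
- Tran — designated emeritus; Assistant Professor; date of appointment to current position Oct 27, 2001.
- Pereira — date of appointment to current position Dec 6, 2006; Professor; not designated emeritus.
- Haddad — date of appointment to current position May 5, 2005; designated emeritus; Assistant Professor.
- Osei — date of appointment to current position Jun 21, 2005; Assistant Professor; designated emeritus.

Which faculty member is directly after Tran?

By current position: Pereira (Professor); then Kapoor (Associate Professor); then Petrov, Tran, Oyelaran, Adeyemi, Haddad and Osei (Assistant Professor).
Among Petrov, Tran, Oyelaran, Adeyemi, Haddad and Osei, by date of appointment to current position (earlier first): Petrov (May 14, 2000) before Tran (Oct 27, 2001) before Oyelaran (Apr 12, 2003) before Adeyemi (Jun 21, 2004) before Haddad (May 5, 2005) before Osei (Jun 21, 2005).
Order: Pereira, Kapoor, Petrov, Tran, Oyelaran, Adeyemi, Haddad, Osei.

Oyelaran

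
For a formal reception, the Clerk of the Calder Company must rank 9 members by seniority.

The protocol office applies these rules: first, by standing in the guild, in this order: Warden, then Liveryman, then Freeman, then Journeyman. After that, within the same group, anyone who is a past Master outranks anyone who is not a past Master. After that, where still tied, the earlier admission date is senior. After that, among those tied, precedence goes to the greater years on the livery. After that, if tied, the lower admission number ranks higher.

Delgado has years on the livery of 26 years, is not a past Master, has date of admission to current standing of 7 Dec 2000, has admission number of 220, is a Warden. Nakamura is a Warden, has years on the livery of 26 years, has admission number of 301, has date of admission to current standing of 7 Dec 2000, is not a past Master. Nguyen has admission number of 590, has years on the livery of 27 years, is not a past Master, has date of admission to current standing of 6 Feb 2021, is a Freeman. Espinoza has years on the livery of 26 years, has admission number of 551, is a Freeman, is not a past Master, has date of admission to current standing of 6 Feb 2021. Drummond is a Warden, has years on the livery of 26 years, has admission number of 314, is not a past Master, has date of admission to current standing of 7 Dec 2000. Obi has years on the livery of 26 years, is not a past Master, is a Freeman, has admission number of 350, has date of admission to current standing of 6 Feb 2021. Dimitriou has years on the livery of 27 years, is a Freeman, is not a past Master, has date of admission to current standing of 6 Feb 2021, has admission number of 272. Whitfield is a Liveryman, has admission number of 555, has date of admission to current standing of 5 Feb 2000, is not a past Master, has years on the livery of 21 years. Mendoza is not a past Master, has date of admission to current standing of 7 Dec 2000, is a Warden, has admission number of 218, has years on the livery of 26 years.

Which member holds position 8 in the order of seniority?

Obi

By standing in the guild: Mendoza, Delgado, Nakamura and Drummond (Warden); then Whitfield (Liveryman); then Dimitriou, Nguyen, Obi and Espinoza (Freeman).
Mendoza, Delgado, Nakamura and Drummond are each not a past Master, so the next rule applies.
Mendoza, Delgado, Nakamura and Drummond all have date of admission to current standing 7 Dec 2000, so the next rule applies.
Mendoza, Delgado, Nakamura and Drummond all have years on the livery 26 years, so the next rule applies.
Among Mendoza, Delgado, Nakamura and Drummond, by admission number (lower first): Mendoza (218) before Delgado (220) before Nakamura (301) before Drummond (314).
Dimitriou, Nguyen, Obi and Espinoza are each not a past Master, so the next rule applies.
Dimitriou, Nguyen, Obi and Espinoza all have date of admission to current standing 6 Feb 2021, so the next rule applies.
Among Dimitriou, Nguyen, Obi and Espinoza, by years on the livery (higher first): Dimitriou and Nguyen (27 years) before Obi and Espinoza (26 years).
Among Dimitriou and Nguyen, by admission number (lower first): Dimitriou (272) before Nguyen (590).
Among Obi and Espinoza, by admission number (lower first): Obi (350) before Espinoza (551).
Order: Mendoza, Delgado, Nakamura, Drummond, Whitfield, Dimitriou, Nguyen, Obi, Espinoza.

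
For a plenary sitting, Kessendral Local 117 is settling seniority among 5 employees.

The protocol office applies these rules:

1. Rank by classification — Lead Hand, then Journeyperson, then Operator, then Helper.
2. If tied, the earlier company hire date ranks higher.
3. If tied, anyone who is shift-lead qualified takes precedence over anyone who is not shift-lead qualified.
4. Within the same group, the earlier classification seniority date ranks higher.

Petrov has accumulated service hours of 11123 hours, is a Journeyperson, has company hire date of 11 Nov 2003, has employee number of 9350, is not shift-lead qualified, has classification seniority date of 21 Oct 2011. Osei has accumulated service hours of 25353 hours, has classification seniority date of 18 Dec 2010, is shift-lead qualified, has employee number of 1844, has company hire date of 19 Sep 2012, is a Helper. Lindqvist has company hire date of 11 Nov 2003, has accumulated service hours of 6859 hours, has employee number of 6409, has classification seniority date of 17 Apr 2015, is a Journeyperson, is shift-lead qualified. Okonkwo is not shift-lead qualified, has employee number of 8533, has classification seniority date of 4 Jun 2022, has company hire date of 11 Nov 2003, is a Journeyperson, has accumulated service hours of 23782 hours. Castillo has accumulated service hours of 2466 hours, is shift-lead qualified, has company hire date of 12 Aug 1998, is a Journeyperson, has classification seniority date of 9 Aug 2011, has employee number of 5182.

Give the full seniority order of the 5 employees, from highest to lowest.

Castillo, Lindqvist, Petrov, Okonkwo, Osei

By classification: Castillo, Lindqvist, Petrov and Okonkwo (Journeyperson); then Osei (Helper).
Among Castillo, Lindqvist, Petrov and Okonkwo, by company hire date (earlier first): Castillo (12 Aug 1998) before Lindqvist, Petrov and Okonkwo (11 Nov 2003).
Among Lindqvist, Petrov and Okonkwo, shift-lead qualified before not shift-lead qualified: Lindqvist (shift-lead qualified) before Petrov and Okonkwo (not shift-lead qualified).
Among Petrov and Okonkwo, by classification seniority date (earlier first): Petrov (21 Oct 2011) before Okonkwo (4 Jun 2022).
Full order: Castillo, Lindqvist, Petrov, Okonkwo, Osei.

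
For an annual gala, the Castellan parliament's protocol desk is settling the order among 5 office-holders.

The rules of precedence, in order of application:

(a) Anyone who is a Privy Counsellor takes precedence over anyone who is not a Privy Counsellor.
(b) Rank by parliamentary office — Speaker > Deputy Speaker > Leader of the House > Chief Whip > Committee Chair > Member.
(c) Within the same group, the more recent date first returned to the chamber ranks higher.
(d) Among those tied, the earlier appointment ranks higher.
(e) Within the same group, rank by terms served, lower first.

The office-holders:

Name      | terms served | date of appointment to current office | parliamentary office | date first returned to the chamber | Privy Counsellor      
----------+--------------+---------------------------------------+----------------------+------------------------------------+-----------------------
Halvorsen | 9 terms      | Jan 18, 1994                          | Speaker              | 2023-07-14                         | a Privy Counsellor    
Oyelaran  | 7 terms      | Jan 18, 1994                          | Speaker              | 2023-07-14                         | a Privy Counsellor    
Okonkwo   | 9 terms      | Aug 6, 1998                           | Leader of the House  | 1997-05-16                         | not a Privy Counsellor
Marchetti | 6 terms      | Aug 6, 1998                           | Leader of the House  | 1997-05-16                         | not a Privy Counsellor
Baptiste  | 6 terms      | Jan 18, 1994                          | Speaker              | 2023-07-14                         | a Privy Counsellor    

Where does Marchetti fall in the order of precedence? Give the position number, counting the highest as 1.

By the first rule: Baptiste, Oyelaran and Halvorsen (each a Privy Counsellor); then Marchetti and Okonkwo (both not a Privy Counsellor).
Baptiste, Oyelaran and Halvorsen are each Speaker, so the next rule applies.
Baptiste, Oyelaran and Halvorsen all have date first returned to the chamber 2023-07-14, so the next rule applies.
Baptiste, Oyelaran and Halvorsen all have date of appointment to current office Jan 18, 1994, so the next rule applies.
Among Baptiste, Oyelaran and Halvorsen, by terms served (lower first): Baptiste (6 terms) before Oyelaran (7 terms) before Halvorsen (9 terms).
Marchetti and Okonkwo are each Leader of the House, so the next rule applies.
Marchetti and Okonkwo both have date first returned to the chamber 1997-05-16, so the next rule applies.
Marchetti and Okonkwo both have date of appointment to current office Aug 6, 1998, so the next rule applies.
Among Marchetti and Okonkwo, by terms served (lower first): Marchetti (6 terms) before Okonkwo (9 terms).
Order: Baptiste, Oyelaran, Halvorsen, Marchetti, Okonkwo. So position 4.

4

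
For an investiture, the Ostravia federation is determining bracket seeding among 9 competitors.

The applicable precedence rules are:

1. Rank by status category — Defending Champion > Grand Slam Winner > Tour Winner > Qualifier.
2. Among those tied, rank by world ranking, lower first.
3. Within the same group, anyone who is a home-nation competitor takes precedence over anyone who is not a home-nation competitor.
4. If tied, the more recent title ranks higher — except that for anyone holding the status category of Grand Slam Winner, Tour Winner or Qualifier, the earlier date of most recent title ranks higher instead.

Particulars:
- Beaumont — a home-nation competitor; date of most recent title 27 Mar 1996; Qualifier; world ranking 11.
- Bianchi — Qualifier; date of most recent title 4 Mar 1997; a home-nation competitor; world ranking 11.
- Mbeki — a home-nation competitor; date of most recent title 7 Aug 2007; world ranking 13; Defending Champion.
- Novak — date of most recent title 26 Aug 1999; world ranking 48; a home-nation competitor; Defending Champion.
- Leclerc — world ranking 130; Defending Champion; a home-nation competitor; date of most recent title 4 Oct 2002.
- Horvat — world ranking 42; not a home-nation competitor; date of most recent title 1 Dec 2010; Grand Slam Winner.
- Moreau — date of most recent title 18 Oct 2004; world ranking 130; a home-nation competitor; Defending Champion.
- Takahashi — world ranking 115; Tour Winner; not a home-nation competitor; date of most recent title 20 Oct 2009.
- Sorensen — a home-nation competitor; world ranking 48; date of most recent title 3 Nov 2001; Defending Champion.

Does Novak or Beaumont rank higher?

By status category: Mbeki, Sorensen, Novak, Moreau and Leclerc (Defending Champion); then Horvat (Grand Slam Winner); then Takahashi (Tour Winner); then Beaumont and Bianchi (Qualifier).
Among Mbeki, Sorensen, Novak, Moreau and Leclerc, by world ranking (lower first): Mbeki (13) before Sorensen and Novak (48) before Moreau and Leclerc (130).
Sorensen and Novak are each a home-nation competitor, so the next rule applies.
Among Sorensen and Novak, by date of most recent title (later first): Sorensen (3 Nov 2001) before Novak (26 Aug 1999).
Moreau and Leclerc are each a home-nation competitor, so the next rule applies.
Among Moreau and Leclerc, by date of most recent title (later first): Moreau (18 Oct 2004) before Leclerc (4 Oct 2002).
Beaumont and Bianchi both have world ranking 11, so the next rule applies.
Beaumont and Bianchi are each a home-nation competitor, so the next rule applies.
Among Beaumont and Bianchi, by date of most recent title (earlier first) (reversed rule for this group): Beaumont (27 Mar 1996) before Bianchi (4 Mar 1997).
So Novak takes precedence.

Novak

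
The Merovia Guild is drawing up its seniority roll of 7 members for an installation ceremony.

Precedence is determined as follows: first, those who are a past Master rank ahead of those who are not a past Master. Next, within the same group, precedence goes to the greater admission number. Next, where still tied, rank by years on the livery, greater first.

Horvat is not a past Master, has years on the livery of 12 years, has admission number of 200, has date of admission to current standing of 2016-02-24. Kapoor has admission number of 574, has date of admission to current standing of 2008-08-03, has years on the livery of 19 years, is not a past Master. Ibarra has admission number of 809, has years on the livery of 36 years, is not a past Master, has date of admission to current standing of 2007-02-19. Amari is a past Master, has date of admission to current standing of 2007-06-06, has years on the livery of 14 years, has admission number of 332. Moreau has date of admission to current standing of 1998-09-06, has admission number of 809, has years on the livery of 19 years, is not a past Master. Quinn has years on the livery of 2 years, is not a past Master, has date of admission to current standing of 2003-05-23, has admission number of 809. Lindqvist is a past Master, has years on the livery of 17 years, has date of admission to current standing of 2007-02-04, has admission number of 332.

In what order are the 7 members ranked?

By the first rule: Lindqvist and Amari (both a past Master); then Ibarra, Moreau, Quinn, Kapoor and Horvat (each not a past Master).
Lindqvist and Amari both have admission number 332, so the next rule applies.
Among Lindqvist and Amari, by years on the livery (higher first): Lindqvist (17 years) before Amari (14 years).
Among Ibarra, Moreau, Quinn, Kapoor and Horvat, by admission number (higher first): Ibarra, Moreau and Quinn (809) before Kapoor (574) before Horvat (200).
Among Ibarra, Moreau and Quinn, by years on the livery (higher first): Ibarra (36 years) before Moreau (19 years) before Quinn (2 years).
Full order: Lindqvist, Amari, Ibarra, Moreau, Quinn, Kapoor, Horvat.

Lindqvist, Amari, Ibarra, Moreau, Quinn, Kapoor, Horvat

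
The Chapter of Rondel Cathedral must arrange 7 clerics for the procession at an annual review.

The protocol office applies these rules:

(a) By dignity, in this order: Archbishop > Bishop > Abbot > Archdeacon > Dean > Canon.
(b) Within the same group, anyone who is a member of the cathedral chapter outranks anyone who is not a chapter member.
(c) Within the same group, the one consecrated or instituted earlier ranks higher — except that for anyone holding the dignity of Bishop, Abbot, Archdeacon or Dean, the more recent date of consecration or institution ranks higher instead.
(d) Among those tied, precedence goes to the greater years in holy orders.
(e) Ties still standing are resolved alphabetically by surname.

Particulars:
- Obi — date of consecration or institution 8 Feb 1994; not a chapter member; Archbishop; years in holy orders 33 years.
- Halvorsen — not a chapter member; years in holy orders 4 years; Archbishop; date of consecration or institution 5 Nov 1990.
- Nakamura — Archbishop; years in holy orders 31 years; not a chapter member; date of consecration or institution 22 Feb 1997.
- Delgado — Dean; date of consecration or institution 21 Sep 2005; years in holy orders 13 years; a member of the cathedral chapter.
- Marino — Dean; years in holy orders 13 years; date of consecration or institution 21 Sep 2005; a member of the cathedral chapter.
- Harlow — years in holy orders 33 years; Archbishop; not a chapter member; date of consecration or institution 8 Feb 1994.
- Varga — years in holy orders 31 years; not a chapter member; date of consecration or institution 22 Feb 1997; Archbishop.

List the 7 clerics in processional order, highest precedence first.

By dignity: Halvorsen, Harlow, Obi, Nakamura and Varga (Archbishop); then Delgado and Marino (Dean).
Halvorsen, Harlow, Obi, Nakamura and Varga are each not a chapter member, so the next rule applies.
Among Halvorsen, Harlow, Obi, Nakamura and Varga, by date of consecration or institution (earlier first): Halvorsen (5 Nov 1990) before Harlow and Obi (8 Feb 1994) before Nakamura and Varga (22 Feb 1997).
Harlow and Obi both have years in holy orders 33 years, so the next rule applies.
Among Harlow and Obi, alphabetically by surname: Harlow before Obi.
Nakamura and Varga both have years in holy orders 31 years, so the next rule applies.
Among Nakamura and Varga, alphabetically by surname: Nakamura before Varga.
Delgado and Marino are each a member of the cathedral chapter, so the next rule applies.
Delgado and Marino both have date of consecration or institution 21 Sep 2005, so the next rule applies.
Delgado and Marino both have years in holy orders 13 years, so the next rule applies.
Among Delgado and Marino, alphabetically by surname: Delgado before Marino.
Full order: Halvorsen, Harlow, Obi, Nakamura, Varga, Delgado, Marino.

Halvorsen, Harlow, Obi, Nakamura, Varga, Delgado, Marino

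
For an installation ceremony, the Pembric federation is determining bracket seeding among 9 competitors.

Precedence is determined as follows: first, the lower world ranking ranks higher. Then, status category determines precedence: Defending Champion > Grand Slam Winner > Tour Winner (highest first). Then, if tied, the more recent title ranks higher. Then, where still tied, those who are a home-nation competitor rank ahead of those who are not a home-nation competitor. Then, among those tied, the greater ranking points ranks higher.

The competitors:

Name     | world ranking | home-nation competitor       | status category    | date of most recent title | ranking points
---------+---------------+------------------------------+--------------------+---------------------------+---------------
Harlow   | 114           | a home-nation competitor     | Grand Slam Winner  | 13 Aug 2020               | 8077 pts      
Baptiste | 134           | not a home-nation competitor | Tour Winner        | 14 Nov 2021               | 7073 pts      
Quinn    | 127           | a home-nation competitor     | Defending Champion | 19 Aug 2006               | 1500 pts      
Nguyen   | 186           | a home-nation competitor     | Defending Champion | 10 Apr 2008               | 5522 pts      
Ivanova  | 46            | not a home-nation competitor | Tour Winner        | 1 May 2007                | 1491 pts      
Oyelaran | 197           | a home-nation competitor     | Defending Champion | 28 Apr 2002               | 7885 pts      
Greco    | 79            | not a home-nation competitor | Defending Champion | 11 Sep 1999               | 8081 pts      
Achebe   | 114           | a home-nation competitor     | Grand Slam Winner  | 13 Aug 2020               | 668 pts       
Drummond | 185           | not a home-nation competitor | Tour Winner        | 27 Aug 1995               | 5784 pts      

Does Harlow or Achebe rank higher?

Harlow

By world ranking (lower first): Ivanova (46); then Greco (79); then Harlow and Achebe (both 114); then Quinn (127); then Baptiste (134); then Drummond (185); then Nguyen (186); then Oyelaran (197).
Harlow and Achebe are each Grand Slam Winner, so the next rule applies.
Harlow and Achebe both have date of most recent title 13 Aug 2020, so the next rule applies.
Harlow and Achebe are each a home-nation competitor, so the next rule applies.
Among Harlow and Achebe, by ranking points (higher first): Harlow (8077 pts) before Achebe (668 pts).
So Harlow takes precedence.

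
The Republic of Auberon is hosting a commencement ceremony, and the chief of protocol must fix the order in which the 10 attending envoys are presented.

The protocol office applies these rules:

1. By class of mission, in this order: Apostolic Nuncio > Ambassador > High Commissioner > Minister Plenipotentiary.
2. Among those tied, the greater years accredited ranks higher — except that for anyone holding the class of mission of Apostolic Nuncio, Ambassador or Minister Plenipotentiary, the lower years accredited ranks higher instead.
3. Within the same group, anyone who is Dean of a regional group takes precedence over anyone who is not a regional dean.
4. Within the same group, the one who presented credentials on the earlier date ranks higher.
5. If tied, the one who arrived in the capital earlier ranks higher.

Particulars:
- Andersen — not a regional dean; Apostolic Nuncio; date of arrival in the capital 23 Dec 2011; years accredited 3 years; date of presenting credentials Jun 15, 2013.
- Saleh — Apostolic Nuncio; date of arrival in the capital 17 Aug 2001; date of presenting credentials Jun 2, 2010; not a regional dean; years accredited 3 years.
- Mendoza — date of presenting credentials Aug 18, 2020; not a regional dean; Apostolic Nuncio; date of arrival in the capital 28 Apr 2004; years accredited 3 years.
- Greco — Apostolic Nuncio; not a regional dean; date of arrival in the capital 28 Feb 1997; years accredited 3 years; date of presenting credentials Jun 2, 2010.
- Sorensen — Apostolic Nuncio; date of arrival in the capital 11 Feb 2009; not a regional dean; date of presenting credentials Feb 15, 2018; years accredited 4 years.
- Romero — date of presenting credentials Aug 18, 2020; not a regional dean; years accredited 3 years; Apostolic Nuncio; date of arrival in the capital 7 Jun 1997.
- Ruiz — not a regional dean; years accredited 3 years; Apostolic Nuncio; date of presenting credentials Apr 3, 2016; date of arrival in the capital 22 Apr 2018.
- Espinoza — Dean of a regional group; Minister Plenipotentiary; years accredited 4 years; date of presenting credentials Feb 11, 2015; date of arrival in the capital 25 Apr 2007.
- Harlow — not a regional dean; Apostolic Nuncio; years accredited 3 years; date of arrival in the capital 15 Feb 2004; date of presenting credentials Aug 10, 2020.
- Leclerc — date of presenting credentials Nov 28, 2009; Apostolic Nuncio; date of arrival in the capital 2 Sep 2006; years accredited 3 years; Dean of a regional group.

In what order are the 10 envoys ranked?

Leclerc, Greco, Saleh, Andersen, Ruiz, Harlow, Romero, Mendoza, Sorensen, Espinoza

By class of mission: Leclerc, Greco, Saleh, Andersen, Ruiz, Harlow, Romero, Mendoza and Sorensen (Apostolic Nuncio); then Espinoza (Minister Plenipotentiary).
Among Leclerc, Greco, Saleh, Andersen, Ruiz, Harlow, Romero, Mendoza and Sorensen, by years accredited (lower first) (reversed rule for this group): Leclerc, Greco, Saleh, Andersen, Ruiz, Harlow, Romero and Mendoza (3 years) before Sorensen (4 years).
Among Leclerc, Greco, Saleh, Andersen, Ruiz, Harlow, Romero and Mendoza, Dean of a regional group before not a regional dean: Leclerc (Dean of a regional group) before Greco, Saleh, Andersen, Ruiz, Harlow, Romero and Mendoza (not a regional dean).
Among Greco, Saleh, Andersen, Ruiz, Harlow, Romero and Mendoza, by date of presenting credentials (earlier first): Greco and Saleh (Jun 2, 2010) before Andersen (Jun 15, 2013) before Ruiz (Apr 3, 2016) before Harlow (Aug 10, 2020) before Romero and Mendoza (Aug 18, 2020).
Among Greco and Saleh, by date of arrival in the capital (earlier first): Greco (28 Feb 1997) before Saleh (17 Aug 2001).
Among Romero and Mendoza, by date of arrival in the capital (earlier first): Romero (7 Jun 1997) before Mendoza (28 Apr 2004).
Full order: Leclerc, Greco, Saleh, Andersen, Ruiz, Harlow, Romero, Mendoza, Sorensen, Espinoza.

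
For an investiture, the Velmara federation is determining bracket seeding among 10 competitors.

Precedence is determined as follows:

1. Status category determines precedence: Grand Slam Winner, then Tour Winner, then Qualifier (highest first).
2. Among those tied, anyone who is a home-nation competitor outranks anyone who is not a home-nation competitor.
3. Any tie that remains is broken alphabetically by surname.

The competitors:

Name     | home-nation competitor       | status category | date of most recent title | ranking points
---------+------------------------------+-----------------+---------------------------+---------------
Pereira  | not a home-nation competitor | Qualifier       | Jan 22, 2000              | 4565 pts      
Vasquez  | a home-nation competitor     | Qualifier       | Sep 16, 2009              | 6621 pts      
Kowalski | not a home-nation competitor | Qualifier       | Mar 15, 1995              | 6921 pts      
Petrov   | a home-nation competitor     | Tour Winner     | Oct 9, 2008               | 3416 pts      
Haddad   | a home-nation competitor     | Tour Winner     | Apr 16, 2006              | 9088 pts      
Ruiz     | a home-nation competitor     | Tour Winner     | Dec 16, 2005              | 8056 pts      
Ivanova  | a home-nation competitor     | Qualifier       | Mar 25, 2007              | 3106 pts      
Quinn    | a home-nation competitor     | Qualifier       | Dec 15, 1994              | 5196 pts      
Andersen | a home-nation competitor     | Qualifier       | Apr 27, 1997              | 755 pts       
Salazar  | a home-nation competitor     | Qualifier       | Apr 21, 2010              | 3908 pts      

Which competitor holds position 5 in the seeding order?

Ivanova

By status category: Haddad, Petrov and Ruiz (Tour Winner); then Andersen, Ivanova, Quinn, Salazar, Vasquez, Kowalski and Pereira (Qualifier).
Haddad, Petrov and Ruiz are each a home-nation competitor, so the next rule applies.
Among Haddad, Petrov and Ruiz, alphabetically by surname: Haddad before Petrov before Ruiz.
Among Andersen, Ivanova, Quinn, Salazar, Vasquez, Kowalski and Pereira, a home-nation competitor before not a home-nation competitor: Andersen, Ivanova, Quinn, Salazar and Vasquez (a home-nation competitor) before Kowalski and Pereira (not a home-nation competitor).
Among Andersen, Ivanova, Quinn, Salazar and Vasquez, alphabetically by surname: Andersen before Ivanova before Quinn before Salazar before Vasquez.
Among Kowalski and Pereira, alphabetically by surname: Kowalski before Pereira.
Order: Haddad, Petrov, Ruiz, Andersen, Ivanova, Quinn, Salazar, Vasquez, Kowalski, Pereira.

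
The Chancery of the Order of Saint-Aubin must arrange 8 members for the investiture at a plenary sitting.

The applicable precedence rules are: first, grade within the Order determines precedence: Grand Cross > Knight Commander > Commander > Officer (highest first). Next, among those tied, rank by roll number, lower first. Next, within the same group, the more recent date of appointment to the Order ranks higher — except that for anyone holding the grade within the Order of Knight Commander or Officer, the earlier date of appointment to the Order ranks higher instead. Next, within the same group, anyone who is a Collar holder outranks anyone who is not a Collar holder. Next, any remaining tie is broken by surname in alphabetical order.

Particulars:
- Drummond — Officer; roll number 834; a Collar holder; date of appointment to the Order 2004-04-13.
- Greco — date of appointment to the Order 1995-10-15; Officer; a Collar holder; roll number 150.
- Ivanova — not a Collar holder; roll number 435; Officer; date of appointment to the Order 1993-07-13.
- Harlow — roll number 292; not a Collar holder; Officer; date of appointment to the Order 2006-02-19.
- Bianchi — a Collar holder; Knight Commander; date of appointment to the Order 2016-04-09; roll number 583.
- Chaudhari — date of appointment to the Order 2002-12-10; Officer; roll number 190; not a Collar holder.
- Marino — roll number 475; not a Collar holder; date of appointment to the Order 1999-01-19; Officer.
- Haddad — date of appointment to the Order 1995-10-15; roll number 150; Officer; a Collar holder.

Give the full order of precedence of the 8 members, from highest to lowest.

By grade within the Order: Bianchi (Knight Commander); then Greco, Haddad, Chaudhari, Harlow, Ivanova, Marino and Drummond (Officer).
Among Greco, Haddad, Chaudhari, Harlow, Ivanova, Marino and Drummond, by roll number (lower first): Greco and Haddad (150) before Chaudhari (190) before Harlow (292) before Ivanova (435) before Marino (475) before Drummond (834).
Greco and Haddad both have date of appointment to the Order 1995-10-15, so the next rule applies.
Greco and Haddad are each a Collar holder, so the next rule applies.
Among Greco and Haddad, alphabetically by surname: Greco before Haddad.
Full order: Bianchi, Greco, Haddad, Chaudhari, Harlow, Ivanova, Marino, Drummond.

Bianchi, Greco, Haddad, Chaudhari, Harlow, Ivanova, Marino, Drummond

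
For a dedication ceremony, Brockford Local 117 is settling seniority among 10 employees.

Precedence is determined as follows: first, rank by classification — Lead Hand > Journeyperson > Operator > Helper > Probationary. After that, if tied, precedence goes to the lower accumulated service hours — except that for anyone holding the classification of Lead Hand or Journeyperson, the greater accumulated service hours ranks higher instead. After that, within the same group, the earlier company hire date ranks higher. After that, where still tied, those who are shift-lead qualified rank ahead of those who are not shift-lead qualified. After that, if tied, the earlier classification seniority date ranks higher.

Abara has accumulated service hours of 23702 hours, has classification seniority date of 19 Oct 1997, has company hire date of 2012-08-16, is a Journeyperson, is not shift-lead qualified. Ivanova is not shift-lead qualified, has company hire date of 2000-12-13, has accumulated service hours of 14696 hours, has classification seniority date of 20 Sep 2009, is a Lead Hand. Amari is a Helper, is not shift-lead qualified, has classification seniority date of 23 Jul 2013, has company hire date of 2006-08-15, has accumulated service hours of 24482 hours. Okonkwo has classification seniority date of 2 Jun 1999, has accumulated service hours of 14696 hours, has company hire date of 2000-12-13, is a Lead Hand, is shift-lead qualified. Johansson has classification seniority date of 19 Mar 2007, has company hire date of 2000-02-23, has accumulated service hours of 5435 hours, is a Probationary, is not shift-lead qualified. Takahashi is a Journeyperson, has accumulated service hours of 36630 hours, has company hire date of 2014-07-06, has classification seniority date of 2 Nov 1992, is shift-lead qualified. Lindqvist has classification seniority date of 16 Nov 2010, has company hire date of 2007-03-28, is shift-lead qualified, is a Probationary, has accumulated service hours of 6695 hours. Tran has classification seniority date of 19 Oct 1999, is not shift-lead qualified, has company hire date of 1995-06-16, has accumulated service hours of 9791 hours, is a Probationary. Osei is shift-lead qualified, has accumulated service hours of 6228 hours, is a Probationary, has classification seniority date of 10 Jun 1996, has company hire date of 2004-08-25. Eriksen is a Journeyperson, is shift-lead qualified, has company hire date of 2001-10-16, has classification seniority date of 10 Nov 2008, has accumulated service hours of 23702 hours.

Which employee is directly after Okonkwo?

Ivanova

By classification: Okonkwo and Ivanova (Lead Hand); then Takahashi, Eriksen and Abara (Journeyperson); then Amari (Helper); then Johansson, Osei, Lindqvist and Tran (Probationary).
Okonkwo and Ivanova both have accumulated service hours 14696 hours, so the next rule applies.
Okonkwo and Ivanova both have company hire date 2000-12-13, so the next rule applies.
Among Okonkwo and Ivanova, shift-lead qualified before not shift-lead qualified: Okonkwo (shift-lead qualified) before Ivanova (not shift-lead qualified).
Among Takahashi, Eriksen and Abara, by accumulated service hours (higher first) (reversed rule for this group): Takahashi (36630 hours) before Eriksen and Abara (23702 hours).
Among Eriksen and Abara, by company hire date (earlier first): Eriksen (2001-10-16) before Abara (2012-08-16).
Among Johansson, Osei, Lindqvist and Tran, by accumulated service hours (lower first): Johansson (5435 hours) before Osei (6228 hours) before Lindqvist (6695 hours) before Tran (9791 hours).
Order: Okonkwo, Ivanova, Takahashi, Eriksen, Abara, Amari, Johansson, Osei, Lindqvist, Tran.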